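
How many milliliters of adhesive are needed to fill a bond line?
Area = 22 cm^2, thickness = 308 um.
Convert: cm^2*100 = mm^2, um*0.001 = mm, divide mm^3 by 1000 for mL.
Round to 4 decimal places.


= (22 * 100) * (308 * 0.001) / 1000
= 0.6776 mL

0.6776


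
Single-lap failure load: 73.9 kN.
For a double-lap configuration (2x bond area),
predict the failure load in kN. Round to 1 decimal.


Failure load = 73.9 * 2 = 147.8 kN

147.8


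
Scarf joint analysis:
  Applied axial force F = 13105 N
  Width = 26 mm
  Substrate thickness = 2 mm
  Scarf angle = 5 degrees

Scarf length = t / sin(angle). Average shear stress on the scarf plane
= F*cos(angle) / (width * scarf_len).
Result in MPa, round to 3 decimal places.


Scarf length = 2 / sin(5 deg) = 22.9474 mm
cos(5 deg) = 0.996195
Shear = 13105 * 0.996195 / (26 * 22.9474)
= 21.881 MPa

21.881


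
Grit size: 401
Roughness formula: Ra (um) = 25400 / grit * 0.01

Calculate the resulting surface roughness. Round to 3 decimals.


Ra = 25400 / 401 * 0.01
= 0.633 um

0.633


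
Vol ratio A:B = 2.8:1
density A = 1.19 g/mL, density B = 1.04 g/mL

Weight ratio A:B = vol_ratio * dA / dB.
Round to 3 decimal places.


Weight ratio = 2.8 * 1.19 / 1.04
= 3.204

3.204


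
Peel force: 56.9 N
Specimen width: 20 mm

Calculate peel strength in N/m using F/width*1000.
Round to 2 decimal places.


Peel strength = 56.9 / 20 * 1000 = 2845.00 N/m

2845.00


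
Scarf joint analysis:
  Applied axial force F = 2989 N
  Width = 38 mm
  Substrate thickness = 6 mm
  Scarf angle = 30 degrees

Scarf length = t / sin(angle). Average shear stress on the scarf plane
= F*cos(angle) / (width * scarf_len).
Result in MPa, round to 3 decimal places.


Scarf length = 6 / sin(30 deg) = 12.0000 mm
cos(30 deg) = 0.866025
Shear = 2989 * 0.866025 / (38 * 12.0000)
= 5.677 MPa

5.677


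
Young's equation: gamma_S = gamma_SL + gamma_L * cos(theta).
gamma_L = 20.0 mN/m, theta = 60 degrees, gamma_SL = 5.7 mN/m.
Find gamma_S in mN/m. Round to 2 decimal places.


cos(60 deg) = 0.500000
gamma_S = 5.7 + 20.0 * 0.500000
= 15.70 mN/m

15.70


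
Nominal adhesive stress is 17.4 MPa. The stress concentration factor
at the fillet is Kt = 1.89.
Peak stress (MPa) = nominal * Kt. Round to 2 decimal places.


Peak = 17.4 * 1.89 = 32.89 MPa

32.89


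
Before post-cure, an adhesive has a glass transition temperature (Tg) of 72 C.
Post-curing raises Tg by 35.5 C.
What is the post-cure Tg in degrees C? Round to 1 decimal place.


Tg_post = Tg_base + delta_Tg
= 72 + 35.5
= 107.5 C

107.5


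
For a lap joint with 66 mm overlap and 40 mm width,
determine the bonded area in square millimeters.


Area = 66 * 40 = 2640 mm^2

2640


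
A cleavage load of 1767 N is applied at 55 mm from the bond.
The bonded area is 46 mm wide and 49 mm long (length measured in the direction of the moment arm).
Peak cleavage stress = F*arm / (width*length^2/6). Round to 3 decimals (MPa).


Moment = 1767 * 55 = 97185 N*mm
Section modulus = 46 * 2401 / 6 = 110446 / 6 mm^3
Stress = 97185 / (110446 / 6) = 583110 / 110446
= 5.280 MPa

5.280


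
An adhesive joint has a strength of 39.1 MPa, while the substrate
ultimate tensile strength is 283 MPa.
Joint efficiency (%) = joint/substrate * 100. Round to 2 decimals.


Efficiency = 39.1 / 283 * 100
= 13.82%

13.82


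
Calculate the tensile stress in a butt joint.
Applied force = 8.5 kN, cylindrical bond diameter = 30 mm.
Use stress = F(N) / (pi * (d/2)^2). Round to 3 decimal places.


A = pi * 15.0^2 = 706.8583 mm^2
sigma = 8500.0 / 706.8583 = 12.025 MPa

12.025


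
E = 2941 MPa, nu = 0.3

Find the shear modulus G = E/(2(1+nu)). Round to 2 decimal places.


G = 2941 / (2 * 1.30)
= 1131.15 MPa

1131.15


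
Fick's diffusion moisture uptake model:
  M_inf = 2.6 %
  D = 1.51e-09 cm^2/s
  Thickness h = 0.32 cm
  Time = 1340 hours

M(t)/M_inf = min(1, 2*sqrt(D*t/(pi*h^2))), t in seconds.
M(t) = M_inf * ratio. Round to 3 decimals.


t_sec = 1340 * 3600 = 4824000
ratio = 2*sqrt(1.51e-09*4824000/(pi*0.32^2))
= min(1, 0.300952)
= 0.300952
M(t) = 2.6 * 0.300952 = 0.782 %

0.782


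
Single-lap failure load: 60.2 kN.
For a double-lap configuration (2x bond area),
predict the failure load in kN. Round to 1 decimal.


Failure load = 60.2 * 2 = 120.4 kN

120.4


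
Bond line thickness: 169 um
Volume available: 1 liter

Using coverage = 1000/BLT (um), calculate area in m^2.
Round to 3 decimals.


1 L = 1e6 mm^3, thickness = 169 um = 0.169 mm
Area = 1e6 / 0.169 mm^2 = (1e6 / 0.169) / 1e6 m^2 = 1000 / 169 m^2
= 5.917 m^2

5.917


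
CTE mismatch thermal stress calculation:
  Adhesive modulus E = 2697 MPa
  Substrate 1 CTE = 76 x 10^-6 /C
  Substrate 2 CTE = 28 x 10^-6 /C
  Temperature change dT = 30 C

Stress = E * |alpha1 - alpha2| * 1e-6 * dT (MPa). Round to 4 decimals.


delta_alpha = |76 - 28| = 48 x 10^-6/C
Stress = 2697 * 48e-6 * 30
= 3.8837 MPa

3.8837


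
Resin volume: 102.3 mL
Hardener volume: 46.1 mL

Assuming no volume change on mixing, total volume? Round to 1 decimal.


V_total = 102.3 + 46.1 = 148.4 mL

148.4


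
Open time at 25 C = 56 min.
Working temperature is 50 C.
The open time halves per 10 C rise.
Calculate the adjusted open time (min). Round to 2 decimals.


factor = 2^((50 - 25) / 10) = 5.6569
ot = 56 / 5.6569 = 9.90 min

9.90


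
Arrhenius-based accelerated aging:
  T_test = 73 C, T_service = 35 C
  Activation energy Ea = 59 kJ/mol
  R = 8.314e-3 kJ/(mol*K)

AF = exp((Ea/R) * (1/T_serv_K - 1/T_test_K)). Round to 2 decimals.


T_test_K = 346.15, T_serv_K = 308.15
AF = exp((59/8.314e-3) * (1/308.15 - 1/346.15))
= 12.53

12.53


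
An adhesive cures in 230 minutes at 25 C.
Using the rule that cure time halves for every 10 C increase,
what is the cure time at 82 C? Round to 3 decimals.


Factor = 2^((82 - 25) / 10) = 51.9842
Cure time = 230 / 51.9842
= 4.424 minutes

4.424


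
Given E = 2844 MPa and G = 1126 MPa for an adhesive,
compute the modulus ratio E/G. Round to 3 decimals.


E/G ratio = 2844 / 1126 = 2.526

2.526


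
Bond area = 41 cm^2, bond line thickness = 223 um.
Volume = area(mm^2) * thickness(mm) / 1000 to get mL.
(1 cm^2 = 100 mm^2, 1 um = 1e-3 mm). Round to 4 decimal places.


area_mm2 = 41 * 100 = 4100
blt_mm = 223 * 1e-3 = 0.223
vol_mm3 = 4100 * 0.223 = 914.3
vol_mL = 914.3 / 1000 = 0.9143 mL

0.9143


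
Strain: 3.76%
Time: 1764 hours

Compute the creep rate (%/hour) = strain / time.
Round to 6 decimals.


Creep rate = 3.76 / 1764
= 0.002132 %/h

0.002132


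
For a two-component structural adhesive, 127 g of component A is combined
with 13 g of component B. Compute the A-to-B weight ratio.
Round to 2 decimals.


Weight ratio A:B = 127 / 13
= 9.77

9.77


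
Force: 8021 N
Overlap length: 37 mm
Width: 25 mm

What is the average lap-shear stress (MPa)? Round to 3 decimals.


Average shear stress = F / (overlap * width)
= 8021 / (37 * 25)
= 8.671 MPa

8.671


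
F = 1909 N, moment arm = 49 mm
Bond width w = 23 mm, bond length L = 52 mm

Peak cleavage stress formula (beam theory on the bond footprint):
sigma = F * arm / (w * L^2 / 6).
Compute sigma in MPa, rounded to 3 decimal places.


sigma = (1909 * 49) / (23 * 2704 / 6)
= 93541 * 6 / 62192
= 561246 / 62192
= 9.024 MPa

9.024


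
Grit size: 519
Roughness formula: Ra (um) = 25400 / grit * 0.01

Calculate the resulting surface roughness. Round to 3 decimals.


Ra = 25400 / 519 * 0.01
= 0.489 um

0.489


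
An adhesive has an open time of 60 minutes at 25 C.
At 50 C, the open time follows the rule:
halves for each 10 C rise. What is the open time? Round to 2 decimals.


Factor = 2^((50-25)/10) = 5.6569
Open time = 60 / 5.6569 = 10.61 min

10.61


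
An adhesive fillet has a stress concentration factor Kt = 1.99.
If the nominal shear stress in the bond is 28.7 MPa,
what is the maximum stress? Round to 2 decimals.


Max stress = 28.7 * 1.99 = 57.11 MPa

57.11


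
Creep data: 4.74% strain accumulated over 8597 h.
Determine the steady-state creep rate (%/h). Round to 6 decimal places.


Rate = 4.74 / 8597 = 0.000551 %/h

0.000551


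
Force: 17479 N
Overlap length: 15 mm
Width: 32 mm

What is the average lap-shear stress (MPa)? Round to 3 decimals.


Average shear stress = F / (overlap * width)
= 17479 / (15 * 32)
= 36.415 MPa

36.415


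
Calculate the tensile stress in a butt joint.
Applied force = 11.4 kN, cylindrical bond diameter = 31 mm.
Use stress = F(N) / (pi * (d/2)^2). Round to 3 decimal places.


A = pi * 15.5^2 = 754.7676 mm^2
sigma = 11400.0 / 754.7676 = 15.104 MPa

15.104


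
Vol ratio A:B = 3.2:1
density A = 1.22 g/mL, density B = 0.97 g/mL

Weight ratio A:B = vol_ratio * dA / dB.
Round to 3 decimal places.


Weight ratio = 3.2 * 1.22 / 0.97
= 4.025

4.025


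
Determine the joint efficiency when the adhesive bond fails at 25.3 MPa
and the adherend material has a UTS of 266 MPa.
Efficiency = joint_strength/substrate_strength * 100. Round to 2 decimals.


Joint efficiency = 25.3 / 266 * 100
= 9.51%

9.51


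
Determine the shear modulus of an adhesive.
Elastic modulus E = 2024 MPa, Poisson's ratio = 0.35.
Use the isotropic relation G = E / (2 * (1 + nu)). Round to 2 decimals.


G = 2024 / (2*(1+0.35)) = 2024 / 2.70
= 749.63 MPa

749.63


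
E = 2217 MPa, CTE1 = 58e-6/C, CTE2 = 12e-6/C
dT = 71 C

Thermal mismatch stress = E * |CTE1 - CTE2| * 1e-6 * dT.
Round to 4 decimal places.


= 2217 * 46e-6 * 71
= 7.2407 MPa

7.2407


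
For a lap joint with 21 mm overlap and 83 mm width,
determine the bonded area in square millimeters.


Area = 21 * 83 = 1743 mm^2

1743


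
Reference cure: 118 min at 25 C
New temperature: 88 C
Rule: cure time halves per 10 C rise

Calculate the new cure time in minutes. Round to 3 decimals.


factor = 2^((88-25)/10) = 78.7932
t_new = 118 / 78.7932 = 1.498 min

1.498


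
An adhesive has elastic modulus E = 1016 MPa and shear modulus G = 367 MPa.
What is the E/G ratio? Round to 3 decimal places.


E/G = 1016 / 367 = 2.768

2.768


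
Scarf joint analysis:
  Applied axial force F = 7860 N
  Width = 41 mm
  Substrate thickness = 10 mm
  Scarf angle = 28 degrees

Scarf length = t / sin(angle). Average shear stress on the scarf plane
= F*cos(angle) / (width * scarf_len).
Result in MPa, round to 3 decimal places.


Scarf length = 10 / sin(28 deg) = 21.3005 mm
cos(28 deg) = 0.882948
Shear = 7860 * 0.882948 / (41 * 21.3005)
= 7.947 MPa

7.947


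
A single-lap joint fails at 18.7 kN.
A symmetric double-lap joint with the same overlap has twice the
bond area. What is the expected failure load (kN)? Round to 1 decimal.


Double-lap load = 2 * 18.7 = 37.4 kN

37.4


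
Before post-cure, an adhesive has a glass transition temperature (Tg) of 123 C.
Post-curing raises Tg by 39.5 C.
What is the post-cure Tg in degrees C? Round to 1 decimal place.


Tg_post = Tg_base + delta_Tg
= 123 + 39.5
= 162.5 C

162.5


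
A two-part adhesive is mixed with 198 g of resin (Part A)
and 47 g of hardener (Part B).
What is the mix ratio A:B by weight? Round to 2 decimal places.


Mix ratio = mass_A / mass_B
= 198 / 47
= 4.21

4.21


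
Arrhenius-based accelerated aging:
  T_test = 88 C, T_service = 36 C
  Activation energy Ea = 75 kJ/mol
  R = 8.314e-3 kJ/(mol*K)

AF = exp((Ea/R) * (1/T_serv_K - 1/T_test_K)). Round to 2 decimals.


T_test_K = 361.15, T_serv_K = 309.15
AF = exp((75/8.314e-3) * (1/309.15 - 1/361.15))
= 66.78

66.78


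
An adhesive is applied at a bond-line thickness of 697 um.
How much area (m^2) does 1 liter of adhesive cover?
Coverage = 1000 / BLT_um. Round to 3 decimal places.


Coverage = 1000 / 697 = 1.435 m^2

1.435


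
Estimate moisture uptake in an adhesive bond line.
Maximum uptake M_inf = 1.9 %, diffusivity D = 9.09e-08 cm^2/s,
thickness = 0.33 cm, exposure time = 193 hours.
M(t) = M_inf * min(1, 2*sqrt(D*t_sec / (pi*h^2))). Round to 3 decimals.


Convert time: 193 h = 694800 s
ratio = min(1, 2*sqrt(9.09e-08*694800/(pi*0.33^2)))
= 0.859316
M(t) = 1.9 * 0.859316 = 1.633%

1.633


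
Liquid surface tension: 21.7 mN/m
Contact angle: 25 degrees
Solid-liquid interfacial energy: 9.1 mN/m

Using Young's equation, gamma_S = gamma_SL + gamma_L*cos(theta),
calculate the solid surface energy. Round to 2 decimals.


gamma_S = 9.1 + 21.7 * cos(25)
= 28.77 mN/m

28.77


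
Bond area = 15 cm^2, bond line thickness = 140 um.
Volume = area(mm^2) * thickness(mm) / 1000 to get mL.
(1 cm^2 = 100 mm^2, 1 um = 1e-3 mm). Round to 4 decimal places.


area_mm2 = 15 * 100 = 1500
blt_mm = 140 * 1e-3 = 0.14
vol_mm3 = 1500 * 0.14 = 210.0
vol_mL = 210.0 / 1000 = 0.2100 mL

0.2100


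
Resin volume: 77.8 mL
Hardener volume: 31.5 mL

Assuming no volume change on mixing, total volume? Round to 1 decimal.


V_total = 77.8 + 31.5 = 109.3 mL

109.3


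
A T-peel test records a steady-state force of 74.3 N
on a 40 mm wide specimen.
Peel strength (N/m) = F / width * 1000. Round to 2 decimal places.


Peel strength = 74.3 / 40 * 1000
= 1857.50 N/m

1857.50


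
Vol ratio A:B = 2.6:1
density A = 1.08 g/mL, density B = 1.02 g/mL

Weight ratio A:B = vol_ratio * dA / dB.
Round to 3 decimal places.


Weight ratio = 2.6 * 1.08 / 1.02
= 2.753

2.753


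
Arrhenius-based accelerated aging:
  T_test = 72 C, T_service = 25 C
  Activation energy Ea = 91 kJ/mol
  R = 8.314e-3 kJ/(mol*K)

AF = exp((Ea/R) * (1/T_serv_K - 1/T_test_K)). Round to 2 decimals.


T_test_K = 345.15, T_serv_K = 298.15
AF = exp((91/8.314e-3) * (1/298.15 - 1/345.15))
= 148.27

148.27


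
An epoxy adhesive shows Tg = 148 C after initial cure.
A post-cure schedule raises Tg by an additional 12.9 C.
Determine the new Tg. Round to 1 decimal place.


New Tg = 148 + 12.9
= 160.9 C

160.9


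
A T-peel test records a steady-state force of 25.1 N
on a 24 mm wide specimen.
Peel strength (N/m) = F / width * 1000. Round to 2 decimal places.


Peel strength = 25.1 / 24 * 1000
= 1045.83 N/m

1045.83


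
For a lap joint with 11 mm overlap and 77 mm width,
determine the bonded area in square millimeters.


Area = 11 * 77 = 847 mm^2

847


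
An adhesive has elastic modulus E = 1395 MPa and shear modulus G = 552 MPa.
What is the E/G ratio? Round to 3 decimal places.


E/G = 1395 / 552 = 2.527

2.527


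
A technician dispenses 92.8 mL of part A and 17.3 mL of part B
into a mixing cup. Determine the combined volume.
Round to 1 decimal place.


Combined volume = 92.8 + 17.3
= 110.1 mL

110.1


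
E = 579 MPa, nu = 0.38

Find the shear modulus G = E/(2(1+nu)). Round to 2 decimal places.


G = 579 / (2 * 1.38)
= 209.78 MPa

209.78


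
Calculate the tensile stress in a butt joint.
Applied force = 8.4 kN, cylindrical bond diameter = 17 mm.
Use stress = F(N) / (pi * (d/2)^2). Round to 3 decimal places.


A = pi * 8.5^2 = 226.9801 mm^2
sigma = 8400.0 / 226.9801 = 37.008 MPa

37.008


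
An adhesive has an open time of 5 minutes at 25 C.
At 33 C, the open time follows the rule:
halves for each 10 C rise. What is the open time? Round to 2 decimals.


Factor = 2^((33-25)/10) = 1.7411
Open time = 5 / 1.7411 = 2.87 min

2.87


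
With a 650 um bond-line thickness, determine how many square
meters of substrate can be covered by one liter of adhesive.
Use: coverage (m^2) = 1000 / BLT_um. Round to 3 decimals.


Coverage = 1000 / 650 = 1.538 m^2

1.538


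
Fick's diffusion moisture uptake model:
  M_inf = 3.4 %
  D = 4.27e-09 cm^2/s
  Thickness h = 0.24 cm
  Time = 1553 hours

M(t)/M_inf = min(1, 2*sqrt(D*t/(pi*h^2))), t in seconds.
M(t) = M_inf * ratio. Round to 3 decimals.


t_sec = 1553 * 3600 = 5590800
ratio = 2*sqrt(4.27e-09*5590800/(pi*0.24^2))
= min(1, 0.726432)
= 0.726432
M(t) = 3.4 * 0.726432 = 2.470 %

2.470


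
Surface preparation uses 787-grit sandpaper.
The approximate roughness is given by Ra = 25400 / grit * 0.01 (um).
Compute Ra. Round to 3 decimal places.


Ra = 25400 / 787 * 0.01
= 254 / 787
= 0.323 um

0.323


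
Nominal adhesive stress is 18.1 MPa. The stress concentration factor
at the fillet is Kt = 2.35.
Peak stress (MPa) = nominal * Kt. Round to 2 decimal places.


Peak = 18.1 * 2.35 = 42.54 MPa

42.54


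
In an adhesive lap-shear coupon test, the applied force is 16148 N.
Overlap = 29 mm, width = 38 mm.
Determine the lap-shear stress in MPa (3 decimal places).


stress = F / (overlap * width)
= 16148 / (29 * 38)
= 14.653 MPa

14.653


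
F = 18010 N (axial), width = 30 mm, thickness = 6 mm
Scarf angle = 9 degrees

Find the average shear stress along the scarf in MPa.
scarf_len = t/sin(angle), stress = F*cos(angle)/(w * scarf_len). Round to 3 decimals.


scarf_len = 6/sin(9 deg) = 38.3547
cos(9 deg) = 0.987688
stress = 18010*0.987688/(30*38.3547) = 15.459 MPa

15.459


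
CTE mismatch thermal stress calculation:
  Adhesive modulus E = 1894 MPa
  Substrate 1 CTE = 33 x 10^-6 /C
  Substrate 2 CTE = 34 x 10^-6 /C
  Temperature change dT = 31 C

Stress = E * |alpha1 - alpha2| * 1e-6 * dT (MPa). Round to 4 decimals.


delta_alpha = |33 - 34| = 1 x 10^-6/C
Stress = 1894 * 1e-6 * 31
= 0.0587 MPa

0.0587


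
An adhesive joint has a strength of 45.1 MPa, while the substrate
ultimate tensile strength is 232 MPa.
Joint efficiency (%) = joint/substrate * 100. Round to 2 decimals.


Efficiency = 45.1 / 232 * 100
= 19.44%

19.44


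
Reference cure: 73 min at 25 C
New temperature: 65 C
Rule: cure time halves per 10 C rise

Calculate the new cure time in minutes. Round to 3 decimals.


factor = 2^((65-25)/10) = 16.0000
t_new = 73 / 16.0000 = 4.563 min

4.563


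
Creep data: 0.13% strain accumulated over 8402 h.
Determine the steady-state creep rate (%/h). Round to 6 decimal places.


Rate = 0.13 / 8402 = 0.000015 %/h

0.000015


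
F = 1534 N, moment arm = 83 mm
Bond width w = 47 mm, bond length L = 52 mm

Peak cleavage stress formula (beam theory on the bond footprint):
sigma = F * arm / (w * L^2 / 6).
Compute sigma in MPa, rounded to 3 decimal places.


sigma = (1534 * 83) / (47 * 2704 / 6)
= 127322 * 6 / 127088
= 763932 / 127088
= 6.011 MPa

6.011


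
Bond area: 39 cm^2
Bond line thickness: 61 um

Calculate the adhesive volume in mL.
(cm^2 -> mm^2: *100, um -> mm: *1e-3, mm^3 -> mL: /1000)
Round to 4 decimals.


V = 39*100 * 61*1e-3 / 1000
= 0.2379 mL

0.2379


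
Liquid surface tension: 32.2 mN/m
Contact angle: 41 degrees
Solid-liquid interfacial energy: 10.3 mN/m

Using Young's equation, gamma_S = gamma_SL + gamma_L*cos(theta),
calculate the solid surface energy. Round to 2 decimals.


gamma_S = 10.3 + 32.2 * cos(41)
= 34.60 mN/m

34.60


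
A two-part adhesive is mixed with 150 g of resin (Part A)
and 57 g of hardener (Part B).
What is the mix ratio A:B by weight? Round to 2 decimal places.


Mix ratio = mass_A / mass_B
= 150 / 57
= 2.63

2.63


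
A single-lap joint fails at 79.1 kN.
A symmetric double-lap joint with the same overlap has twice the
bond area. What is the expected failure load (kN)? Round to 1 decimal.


Double-lap load = 2 * 79.1 = 158.2 kN

158.2


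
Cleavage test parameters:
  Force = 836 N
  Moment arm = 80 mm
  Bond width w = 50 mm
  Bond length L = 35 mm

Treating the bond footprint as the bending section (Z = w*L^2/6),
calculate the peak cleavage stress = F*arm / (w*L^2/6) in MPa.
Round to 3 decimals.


M = 836 * 80 = 66880 N*mm
Z = 50 * 35^2 / 6 = 61250 / 6 mm^3
sigma = M / Z = 6 * 66880 / 61250 = 401280 / 61250
= 6.552 MPa

6.552


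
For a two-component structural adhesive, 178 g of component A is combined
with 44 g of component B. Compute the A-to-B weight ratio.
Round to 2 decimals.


Weight ratio A:B = 178 / 44
= 4.05

4.05


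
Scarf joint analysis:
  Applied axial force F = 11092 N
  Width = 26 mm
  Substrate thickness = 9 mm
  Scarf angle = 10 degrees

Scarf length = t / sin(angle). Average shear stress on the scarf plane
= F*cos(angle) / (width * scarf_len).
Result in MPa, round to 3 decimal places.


Scarf length = 9 / sin(10 deg) = 51.8289 mm
cos(10 deg) = 0.984808
Shear = 11092 * 0.984808 / (26 * 51.8289)
= 8.106 MPa

8.106


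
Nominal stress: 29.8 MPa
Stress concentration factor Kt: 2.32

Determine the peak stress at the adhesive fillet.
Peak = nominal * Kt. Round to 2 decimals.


Peak stress = 29.8 * 2.32
= 69.14 MPa

69.14


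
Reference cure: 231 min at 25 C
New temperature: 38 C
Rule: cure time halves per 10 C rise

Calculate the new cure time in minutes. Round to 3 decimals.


factor = 2^((38-25)/10) = 2.4623
t_new = 231 / 2.4623 = 93.815 min

93.815


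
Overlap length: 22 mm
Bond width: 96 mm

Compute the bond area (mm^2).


Bond area = 22 * 96 = 2112 mm^2

2112


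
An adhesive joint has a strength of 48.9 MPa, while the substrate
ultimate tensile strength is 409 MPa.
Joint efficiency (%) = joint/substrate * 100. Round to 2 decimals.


Efficiency = 48.9 / 409 * 100
= 11.96%

11.96


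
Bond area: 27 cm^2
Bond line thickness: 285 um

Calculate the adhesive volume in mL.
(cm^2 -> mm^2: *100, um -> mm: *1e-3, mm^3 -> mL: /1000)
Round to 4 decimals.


V = 27*100 * 285*1e-3 / 1000
= 0.7695 mL

0.7695


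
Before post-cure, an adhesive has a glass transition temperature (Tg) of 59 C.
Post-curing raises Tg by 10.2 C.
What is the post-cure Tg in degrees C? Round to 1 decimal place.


Tg_post = Tg_base + delta_Tg
= 59 + 10.2
= 69.2 C

69.2


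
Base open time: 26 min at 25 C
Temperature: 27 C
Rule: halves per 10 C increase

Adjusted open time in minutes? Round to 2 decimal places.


Acceleration = 2^((27-25)/10) = 1.1487
Open time = 26 / 1.1487 = 22.63 min

22.63


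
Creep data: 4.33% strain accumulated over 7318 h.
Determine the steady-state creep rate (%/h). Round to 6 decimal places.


Rate = 4.33 / 7318 = 0.000592 %/h

0.000592


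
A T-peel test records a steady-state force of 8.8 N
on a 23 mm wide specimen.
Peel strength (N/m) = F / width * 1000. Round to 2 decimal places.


Peel strength = 8.8 / 23 * 1000
= 382.61 N/m

382.61


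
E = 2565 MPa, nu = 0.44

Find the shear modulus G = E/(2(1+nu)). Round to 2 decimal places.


G = 2565 / (2 * 1.44)
= 890.63 MPa

890.63


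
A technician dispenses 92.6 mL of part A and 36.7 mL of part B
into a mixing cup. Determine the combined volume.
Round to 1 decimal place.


Combined volume = 92.6 + 36.7
= 129.3 mL

129.3


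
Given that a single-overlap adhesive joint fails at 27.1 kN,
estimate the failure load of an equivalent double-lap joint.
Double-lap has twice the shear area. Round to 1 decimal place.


Double-lap factor = 2
Expected load = 27.1 * 2 = 54.2 kN

54.2


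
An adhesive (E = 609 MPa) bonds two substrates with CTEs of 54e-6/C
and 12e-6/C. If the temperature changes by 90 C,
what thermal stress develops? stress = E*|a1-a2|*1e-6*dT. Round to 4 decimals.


Stress = 609 * |54 - 12| * 1e-6 * 90
= 2.3020 MPa

2.3020


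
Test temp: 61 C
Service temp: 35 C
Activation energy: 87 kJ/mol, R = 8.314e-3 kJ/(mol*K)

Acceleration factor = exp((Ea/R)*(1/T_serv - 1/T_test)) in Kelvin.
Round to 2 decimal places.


AF = exp((87/0.008314)*(1/308.15 - 1/334.15))
= 14.05

14.05


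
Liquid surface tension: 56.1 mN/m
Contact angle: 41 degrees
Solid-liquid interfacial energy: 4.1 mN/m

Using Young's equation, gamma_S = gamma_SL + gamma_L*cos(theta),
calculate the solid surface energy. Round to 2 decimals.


gamma_S = 4.1 + 56.1 * cos(41)
= 46.44 mN/m

46.44


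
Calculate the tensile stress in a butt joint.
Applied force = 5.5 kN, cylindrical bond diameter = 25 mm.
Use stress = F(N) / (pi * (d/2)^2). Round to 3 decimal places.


A = pi * 12.5^2 = 490.8739 mm^2
sigma = 5500.0 / 490.8739 = 11.205 MPa

11.205


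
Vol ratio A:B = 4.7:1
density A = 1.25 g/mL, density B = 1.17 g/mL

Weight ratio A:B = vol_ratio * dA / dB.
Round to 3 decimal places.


Weight ratio = 4.7 * 1.25 / 1.17
= 5.021

5.021


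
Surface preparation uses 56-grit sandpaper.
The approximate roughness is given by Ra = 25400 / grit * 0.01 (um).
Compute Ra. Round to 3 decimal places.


Ra = 25400 / 56 * 0.01
= 254 / 56
= 4.536 um

4.536


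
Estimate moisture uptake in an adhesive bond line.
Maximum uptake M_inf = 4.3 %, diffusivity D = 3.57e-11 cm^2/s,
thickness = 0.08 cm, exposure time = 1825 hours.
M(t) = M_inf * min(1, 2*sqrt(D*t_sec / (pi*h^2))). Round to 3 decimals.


Convert time: 1825 h = 6570000 s
ratio = min(1, 2*sqrt(3.57e-11*6570000/(pi*0.08^2)))
= 0.216014
M(t) = 4.3 * 0.216014 = 0.929%

0.929


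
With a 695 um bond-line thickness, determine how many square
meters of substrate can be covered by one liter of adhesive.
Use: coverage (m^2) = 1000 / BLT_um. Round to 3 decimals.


Coverage = 1000 / 695 = 1.439 m^2

1.439


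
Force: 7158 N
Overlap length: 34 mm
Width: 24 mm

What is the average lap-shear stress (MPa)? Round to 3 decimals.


Average shear stress = F / (overlap * width)
= 7158 / (34 * 24)
= 8.772 MPa

8.772


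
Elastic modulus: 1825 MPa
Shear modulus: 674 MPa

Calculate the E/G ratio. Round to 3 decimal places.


E / G = 1825 / 674 = 2.708

2.708


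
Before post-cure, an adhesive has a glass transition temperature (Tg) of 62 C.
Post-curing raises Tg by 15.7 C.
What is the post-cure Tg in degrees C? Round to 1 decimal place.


Tg_post = Tg_base + delta_Tg
= 62 + 15.7
= 77.7 C

77.7


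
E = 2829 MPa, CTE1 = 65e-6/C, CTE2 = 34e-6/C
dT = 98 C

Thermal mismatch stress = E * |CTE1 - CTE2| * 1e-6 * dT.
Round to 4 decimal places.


= 2829 * 31e-6 * 98
= 8.5945 MPa

8.5945


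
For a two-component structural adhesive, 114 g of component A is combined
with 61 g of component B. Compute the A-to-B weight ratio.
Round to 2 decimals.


Weight ratio A:B = 114 / 61
= 1.87

1.87


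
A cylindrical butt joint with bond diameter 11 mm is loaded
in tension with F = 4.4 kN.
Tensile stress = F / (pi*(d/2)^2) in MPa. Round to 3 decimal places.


Area = pi * (11/2)^2 = 95.0332 mm^2
Stress = 4.4*1000 / 95.0332
= 46.300 MPa

46.300


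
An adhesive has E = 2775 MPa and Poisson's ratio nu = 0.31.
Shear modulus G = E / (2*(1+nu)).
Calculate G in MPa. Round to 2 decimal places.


G = 2775 / (2*(1+0.31))
= 2775 / 2.62
= 1059.16 MPa

1059.16


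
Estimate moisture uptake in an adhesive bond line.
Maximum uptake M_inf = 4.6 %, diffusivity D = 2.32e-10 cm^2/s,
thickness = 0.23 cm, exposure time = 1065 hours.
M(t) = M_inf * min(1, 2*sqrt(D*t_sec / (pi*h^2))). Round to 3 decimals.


Convert time: 1065 h = 3834000 s
ratio = min(1, 2*sqrt(2.32e-10*3834000/(pi*0.23^2)))
= 0.146318
M(t) = 4.6 * 0.146318 = 0.673%

0.673


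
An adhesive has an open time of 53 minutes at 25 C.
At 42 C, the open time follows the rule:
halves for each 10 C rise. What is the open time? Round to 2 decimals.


Factor = 2^((42-25)/10) = 3.2490
Open time = 53 / 3.2490 = 16.31 min

16.31


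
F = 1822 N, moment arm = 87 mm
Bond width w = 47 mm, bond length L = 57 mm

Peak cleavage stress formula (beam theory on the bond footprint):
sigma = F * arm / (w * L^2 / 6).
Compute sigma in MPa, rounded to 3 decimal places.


sigma = (1822 * 87) / (47 * 3249 / 6)
= 158514 * 6 / 152703
= 951084 / 152703
= 6.228 MPa

6.228


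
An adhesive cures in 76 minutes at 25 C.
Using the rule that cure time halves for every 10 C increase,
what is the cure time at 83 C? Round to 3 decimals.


Factor = 2^((83 - 25) / 10) = 55.7152
Cure time = 76 / 55.7152
= 1.364 minutes

1.364


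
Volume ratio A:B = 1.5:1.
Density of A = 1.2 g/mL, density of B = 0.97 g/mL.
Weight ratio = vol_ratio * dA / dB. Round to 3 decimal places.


Wt ratio = 1.5 * 1.2 / 0.97
= 1.856

1.856


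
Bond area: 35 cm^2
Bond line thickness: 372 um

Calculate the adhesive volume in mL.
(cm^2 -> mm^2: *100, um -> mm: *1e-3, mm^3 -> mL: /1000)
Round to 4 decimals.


V = 35*100 * 372*1e-3 / 1000
= 1.3020 mL

1.3020


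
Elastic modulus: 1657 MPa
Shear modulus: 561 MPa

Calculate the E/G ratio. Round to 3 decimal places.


E / G = 1657 / 561 = 2.954

2.954


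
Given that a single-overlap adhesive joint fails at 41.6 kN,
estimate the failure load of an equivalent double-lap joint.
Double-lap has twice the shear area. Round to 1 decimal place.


Double-lap factor = 2
Expected load = 41.6 * 2 = 83.2 kN

83.2


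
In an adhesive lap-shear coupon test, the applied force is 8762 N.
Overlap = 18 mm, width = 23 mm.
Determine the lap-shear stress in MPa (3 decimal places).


stress = F / (overlap * width)
= 8762 / (18 * 23)
= 21.164 MPa

21.164


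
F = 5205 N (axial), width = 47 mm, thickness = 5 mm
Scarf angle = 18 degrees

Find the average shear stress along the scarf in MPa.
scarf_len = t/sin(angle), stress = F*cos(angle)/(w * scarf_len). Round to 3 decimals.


scarf_len = 5/sin(18 deg) = 16.1803
cos(18 deg) = 0.951057
stress = 5205*0.951057/(47*16.1803) = 6.509 MPa

6.509


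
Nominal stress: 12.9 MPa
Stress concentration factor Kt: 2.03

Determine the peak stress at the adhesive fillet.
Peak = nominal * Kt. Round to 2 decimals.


Peak stress = 12.9 * 2.03
= 26.19 MPa

26.19


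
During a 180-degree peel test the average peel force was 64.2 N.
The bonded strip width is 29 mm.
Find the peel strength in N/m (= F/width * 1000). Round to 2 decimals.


Peel strength = F/width * 1000
= 64.2 / 29 * 1000
= 2213.79 N/m

2213.79


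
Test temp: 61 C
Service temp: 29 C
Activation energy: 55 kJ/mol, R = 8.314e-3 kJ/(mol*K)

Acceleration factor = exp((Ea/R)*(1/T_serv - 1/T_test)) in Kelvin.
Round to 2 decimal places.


AF = exp((55/0.008314)*(1/302.15 - 1/334.15))
= 8.14

8.14


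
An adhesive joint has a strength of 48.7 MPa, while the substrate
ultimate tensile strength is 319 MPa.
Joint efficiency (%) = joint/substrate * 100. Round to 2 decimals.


Efficiency = 48.7 / 319 * 100
= 15.27%

15.27


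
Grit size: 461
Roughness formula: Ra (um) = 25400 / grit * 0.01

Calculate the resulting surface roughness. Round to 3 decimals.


Ra = 25400 / 461 * 0.01
= 0.551 um

0.551


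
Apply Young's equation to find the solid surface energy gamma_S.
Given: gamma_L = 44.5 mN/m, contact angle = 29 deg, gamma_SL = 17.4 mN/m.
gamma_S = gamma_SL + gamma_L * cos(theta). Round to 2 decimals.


theta_rad = 29 * pi/180 = 0.506145
gamma_S = 17.4 + 44.5 * cos(0.506145)
= 56.32 mN/m

56.32


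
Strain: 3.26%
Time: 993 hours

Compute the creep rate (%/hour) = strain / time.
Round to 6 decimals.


Creep rate = 3.26 / 993
= 0.003283 %/h

0.003283


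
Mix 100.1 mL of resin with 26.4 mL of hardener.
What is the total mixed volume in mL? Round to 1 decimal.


Total = 100.1 + 26.4 = 126.5 mL

126.5


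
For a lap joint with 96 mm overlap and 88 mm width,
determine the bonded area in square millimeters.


Area = 96 * 88 = 8448 mm^2

8448


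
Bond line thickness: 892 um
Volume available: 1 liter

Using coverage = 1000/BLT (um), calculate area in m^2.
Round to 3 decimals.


1 L = 1e6 mm^3, thickness = 892 um = 0.892 mm
Area = 1e6 / 0.892 mm^2 = (1e6 / 0.892) / 1e6 m^2 = 1000 / 892 m^2
= 1.121 m^2

1.121


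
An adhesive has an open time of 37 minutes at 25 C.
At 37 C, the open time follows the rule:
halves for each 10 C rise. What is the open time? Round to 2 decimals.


Factor = 2^((37-25)/10) = 2.2974
Open time = 37 / 2.2974 = 16.11 min

16.11


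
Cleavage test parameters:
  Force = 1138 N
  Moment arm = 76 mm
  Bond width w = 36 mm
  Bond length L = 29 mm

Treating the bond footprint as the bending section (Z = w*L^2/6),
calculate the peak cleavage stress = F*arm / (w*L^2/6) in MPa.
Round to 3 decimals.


M = 1138 * 76 = 86488 N*mm
Z = 36 * 29^2 / 6 = 30276 / 6 mm^3
sigma = M / Z = 6 * 86488 / 30276 = 518928 / 30276
= 17.140 MPa

17.140


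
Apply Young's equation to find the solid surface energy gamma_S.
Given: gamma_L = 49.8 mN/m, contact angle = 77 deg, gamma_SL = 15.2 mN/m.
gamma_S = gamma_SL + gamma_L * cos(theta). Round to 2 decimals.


theta_rad = 77 * pi/180 = 1.343904
gamma_S = 15.2 + 49.8 * cos(1.343904)
= 26.40 mN/m

26.40


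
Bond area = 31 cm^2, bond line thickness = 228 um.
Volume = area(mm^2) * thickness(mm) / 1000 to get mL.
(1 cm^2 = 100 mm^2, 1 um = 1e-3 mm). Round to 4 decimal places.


area_mm2 = 31 * 100 = 3100
blt_mm = 228 * 1e-3 = 0.228
vol_mm3 = 3100 * 0.228 = 706.8
vol_mL = 706.8 / 1000 = 0.7068 mL

0.7068


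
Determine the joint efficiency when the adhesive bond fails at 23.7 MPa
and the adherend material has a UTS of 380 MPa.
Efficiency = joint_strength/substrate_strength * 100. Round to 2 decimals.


Joint efficiency = 23.7 / 380 * 100
= 6.24%

6.24


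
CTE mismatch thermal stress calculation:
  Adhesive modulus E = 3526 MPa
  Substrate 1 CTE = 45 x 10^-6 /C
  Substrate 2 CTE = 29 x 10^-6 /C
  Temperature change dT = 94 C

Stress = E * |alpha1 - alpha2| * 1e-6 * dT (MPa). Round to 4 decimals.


delta_alpha = |45 - 29| = 16 x 10^-6/C
Stress = 3526 * 16e-6 * 94
= 5.3031 MPa

5.3031


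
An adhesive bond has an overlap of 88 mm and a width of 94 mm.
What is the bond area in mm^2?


Bond area = overlap * width
= 88 * 94
= 8272 mm^2

8272


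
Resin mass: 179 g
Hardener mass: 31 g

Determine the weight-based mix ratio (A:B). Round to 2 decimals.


Ratio = 179 / 31 = 5.77

5.77


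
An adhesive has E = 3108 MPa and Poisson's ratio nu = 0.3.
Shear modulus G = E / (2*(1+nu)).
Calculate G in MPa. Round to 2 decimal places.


G = 3108 / (2*(1+0.3))
= 3108 / 2.60
= 1195.38 MPa

1195.38


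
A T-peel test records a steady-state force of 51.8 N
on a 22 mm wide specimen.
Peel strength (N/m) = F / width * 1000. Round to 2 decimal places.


Peel strength = 51.8 / 22 * 1000
= 2354.55 N/m

2354.55


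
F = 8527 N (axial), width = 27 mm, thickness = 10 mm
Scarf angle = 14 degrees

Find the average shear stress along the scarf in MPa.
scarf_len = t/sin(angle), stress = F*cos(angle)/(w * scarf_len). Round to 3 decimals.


scarf_len = 10/sin(14 deg) = 41.3357
cos(14 deg) = 0.970296
stress = 8527*0.970296/(27*41.3357) = 7.413 MPa

7.413


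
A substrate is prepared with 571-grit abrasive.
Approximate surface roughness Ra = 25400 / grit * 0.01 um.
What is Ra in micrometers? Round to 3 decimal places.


Ra = 25400 / 571 * 0.01 = 0.445 um

0.445


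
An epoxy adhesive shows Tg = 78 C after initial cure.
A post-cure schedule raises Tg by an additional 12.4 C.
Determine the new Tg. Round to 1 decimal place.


New Tg = 78 + 12.4
= 90.4 C

90.4


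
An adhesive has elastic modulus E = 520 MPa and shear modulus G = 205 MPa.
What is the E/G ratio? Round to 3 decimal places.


E/G = 520 / 205 = 2.537

2.537


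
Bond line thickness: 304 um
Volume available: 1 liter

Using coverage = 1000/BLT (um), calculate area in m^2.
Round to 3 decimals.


1 L = 1e6 mm^3, thickness = 304 um = 0.304 mm
Area = 1e6 / 0.304 mm^2 = (1e6 / 0.304) / 1e6 m^2 = 1000 / 304 m^2
= 3.289 m^2

3.289


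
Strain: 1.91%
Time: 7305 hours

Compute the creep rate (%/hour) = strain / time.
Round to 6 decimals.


Creep rate = 1.91 / 7305
= 0.000261 %/h

0.000261


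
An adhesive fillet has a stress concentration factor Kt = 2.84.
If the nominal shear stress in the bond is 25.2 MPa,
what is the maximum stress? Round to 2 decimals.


Max stress = 25.2 * 2.84 = 71.57 MPa

71.57


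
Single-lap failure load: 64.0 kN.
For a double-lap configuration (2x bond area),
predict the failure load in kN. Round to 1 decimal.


Failure load = 64.0 * 2 = 128.0 kN

128.0


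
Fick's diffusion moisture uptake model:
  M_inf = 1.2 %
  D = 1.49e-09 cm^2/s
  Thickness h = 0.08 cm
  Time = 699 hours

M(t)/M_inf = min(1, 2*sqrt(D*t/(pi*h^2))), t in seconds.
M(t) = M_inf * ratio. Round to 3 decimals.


t_sec = 699 * 3600 = 2516400
ratio = 2*sqrt(1.49e-09*2516400/(pi*0.08^2))
= min(1, 0.863670)
= 0.863670
M(t) = 1.2 * 0.863670 = 1.036 %

1.036


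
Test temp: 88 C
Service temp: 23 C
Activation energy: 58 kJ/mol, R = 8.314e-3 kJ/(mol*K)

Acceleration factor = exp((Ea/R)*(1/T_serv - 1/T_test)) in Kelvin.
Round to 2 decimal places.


AF = exp((58/0.008314)*(1/296.15 - 1/361.15))
= 69.38

69.38


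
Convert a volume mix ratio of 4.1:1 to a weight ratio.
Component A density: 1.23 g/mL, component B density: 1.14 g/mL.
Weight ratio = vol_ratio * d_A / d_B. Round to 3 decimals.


= 4.1 * 1.23 / 1.14 = 4.424

4.424


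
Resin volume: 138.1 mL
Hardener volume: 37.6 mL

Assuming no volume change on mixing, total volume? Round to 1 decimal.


V_total = 138.1 + 37.6 = 175.7 mL

175.7


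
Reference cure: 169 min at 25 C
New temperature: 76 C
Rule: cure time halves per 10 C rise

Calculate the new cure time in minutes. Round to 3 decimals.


factor = 2^((76-25)/10) = 34.2968
t_new = 169 / 34.2968 = 4.928 min

4.928


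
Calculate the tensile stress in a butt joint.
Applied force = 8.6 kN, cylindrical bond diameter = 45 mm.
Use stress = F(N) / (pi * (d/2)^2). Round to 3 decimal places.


A = pi * 22.5^2 = 1590.4313 mm^2
sigma = 8600.0 / 1590.4313 = 5.407 MPa

5.407


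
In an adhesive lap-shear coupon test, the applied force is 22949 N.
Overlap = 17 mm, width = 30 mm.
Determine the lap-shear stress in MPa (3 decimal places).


stress = F / (overlap * width)
= 22949 / (17 * 30)
= 44.998 MPa

44.998


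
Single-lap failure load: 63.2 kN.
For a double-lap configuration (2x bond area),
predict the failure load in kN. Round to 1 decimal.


Failure load = 63.2 * 2 = 126.4 kN

126.4


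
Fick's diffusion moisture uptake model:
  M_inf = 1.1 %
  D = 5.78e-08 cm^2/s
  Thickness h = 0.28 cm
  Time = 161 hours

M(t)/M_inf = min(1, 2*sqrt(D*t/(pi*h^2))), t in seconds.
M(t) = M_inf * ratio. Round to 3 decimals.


t_sec = 161 * 3600 = 579600
ratio = 2*sqrt(5.78e-08*579600/(pi*0.28^2))
= min(1, 0.737607)
= 0.737607
M(t) = 1.1 * 0.737607 = 0.811 %

0.811


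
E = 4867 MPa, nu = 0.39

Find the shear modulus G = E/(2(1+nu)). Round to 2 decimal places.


G = 4867 / (2 * 1.39)
= 1750.72 MPa

1750.72


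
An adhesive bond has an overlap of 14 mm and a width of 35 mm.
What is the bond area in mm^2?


Bond area = overlap * width
= 14 * 35
= 490 mm^2

490


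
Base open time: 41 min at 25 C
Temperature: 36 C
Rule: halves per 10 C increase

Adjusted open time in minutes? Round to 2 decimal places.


Acceleration = 2^((36-25)/10) = 2.1435
Open time = 41 / 2.1435 = 19.13 min

19.13


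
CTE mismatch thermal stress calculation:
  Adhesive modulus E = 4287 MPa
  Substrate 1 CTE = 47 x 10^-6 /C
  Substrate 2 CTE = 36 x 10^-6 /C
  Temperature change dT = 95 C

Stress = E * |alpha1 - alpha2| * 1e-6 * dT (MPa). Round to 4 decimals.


delta_alpha = |47 - 36| = 11 x 10^-6/C
Stress = 4287 * 11e-6 * 95
= 4.4799 MPa

4.4799


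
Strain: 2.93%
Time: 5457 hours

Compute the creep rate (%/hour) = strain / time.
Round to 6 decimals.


Creep rate = 2.93 / 5457
= 0.000537 %/h

0.000537


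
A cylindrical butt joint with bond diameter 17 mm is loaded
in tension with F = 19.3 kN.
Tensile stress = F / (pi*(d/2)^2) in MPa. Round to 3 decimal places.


Area = pi * (17/2)^2 = 226.9801 mm^2
Stress = 19.3*1000 / 226.9801
= 85.029 MPa

85.029


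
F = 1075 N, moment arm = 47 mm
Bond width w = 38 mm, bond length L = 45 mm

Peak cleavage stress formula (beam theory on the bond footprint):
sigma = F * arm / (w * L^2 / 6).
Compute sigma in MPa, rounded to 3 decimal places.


sigma = (1075 * 47) / (38 * 2025 / 6)
= 50525 * 6 / 76950
= 303150 / 76950
= 3.940 MPa

3.940


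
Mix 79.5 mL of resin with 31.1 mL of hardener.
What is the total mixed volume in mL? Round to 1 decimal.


Total = 79.5 + 31.1 = 110.6 mL

110.6


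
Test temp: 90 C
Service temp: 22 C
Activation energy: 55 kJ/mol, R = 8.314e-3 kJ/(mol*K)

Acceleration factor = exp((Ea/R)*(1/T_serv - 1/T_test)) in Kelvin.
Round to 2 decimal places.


AF = exp((55/0.008314)*(1/295.15 - 1/363.15))
= 66.48

66.48
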